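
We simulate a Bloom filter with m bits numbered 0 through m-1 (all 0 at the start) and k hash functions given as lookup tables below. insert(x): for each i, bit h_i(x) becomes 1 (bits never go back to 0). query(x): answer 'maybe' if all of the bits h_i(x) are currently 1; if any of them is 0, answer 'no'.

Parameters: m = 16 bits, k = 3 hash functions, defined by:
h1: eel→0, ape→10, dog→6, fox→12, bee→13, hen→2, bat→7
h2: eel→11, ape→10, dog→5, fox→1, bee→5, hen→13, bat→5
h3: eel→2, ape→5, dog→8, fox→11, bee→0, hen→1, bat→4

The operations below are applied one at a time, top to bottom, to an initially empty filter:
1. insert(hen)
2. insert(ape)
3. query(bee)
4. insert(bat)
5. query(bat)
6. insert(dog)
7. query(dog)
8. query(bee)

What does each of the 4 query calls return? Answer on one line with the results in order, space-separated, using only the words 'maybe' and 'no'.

Start: bits=0000000000000000
Op 1: insert hen -> sets bits 1 2 13 -> bits=0110000000000100
Op 2: insert ape -> sets bits 5 10 -> bits=0110010000100100
Op 3: query bee -> checks bit0=0, bit5=1, bit13=1 (has a 0) -> no
Op 4: insert bat -> sets bits 4 5 7 -> bits=0110110100100100
Op 5: query bat -> checks bit4=1, bit5=1, bit7=1 (all 1) -> maybe
Op 6: insert dog -> sets bits 5 6 8 -> bits=0110111110100100
Op 7: query dog -> checks bit5=1, bit6=1, bit8=1 (all 1) -> maybe
Op 8: query bee -> checks bit0=0, bit5=1, bit13=1 (has a 0) -> no
Query results in order: no maybe maybe no

Answer: no maybe maybe no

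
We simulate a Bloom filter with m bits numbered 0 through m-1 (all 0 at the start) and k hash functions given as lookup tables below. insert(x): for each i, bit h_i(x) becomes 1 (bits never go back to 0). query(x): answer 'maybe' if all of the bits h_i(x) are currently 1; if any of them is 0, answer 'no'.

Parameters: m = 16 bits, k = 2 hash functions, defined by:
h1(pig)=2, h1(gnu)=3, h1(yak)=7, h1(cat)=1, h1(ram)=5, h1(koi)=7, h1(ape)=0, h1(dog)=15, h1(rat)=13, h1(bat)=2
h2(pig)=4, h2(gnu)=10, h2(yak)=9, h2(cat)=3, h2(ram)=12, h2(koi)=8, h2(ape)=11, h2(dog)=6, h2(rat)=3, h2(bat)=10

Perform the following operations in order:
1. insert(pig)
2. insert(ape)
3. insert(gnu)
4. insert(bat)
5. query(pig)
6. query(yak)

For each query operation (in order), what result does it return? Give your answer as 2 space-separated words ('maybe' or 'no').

Answer: maybe no

Derivation:
Start: bits=0000000000000000
Op 1: insert pig -> sets bits 2 4 -> bits=0010100000000000
Op 2: insert ape -> sets bits 0 11 -> bits=1010100000010000
Op 3: insert gnu -> sets bits 3 10 -> bits=1011100000110000
Op 4: insert bat -> sets bits 2 10 -> bits=1011100000110000
Op 5: query pig -> checks bit2=1, bit4=1 (all 1) -> maybe
Op 6: query yak -> checks bit7=0, bit9=0 (has a 0) -> no
Query results in order: maybe no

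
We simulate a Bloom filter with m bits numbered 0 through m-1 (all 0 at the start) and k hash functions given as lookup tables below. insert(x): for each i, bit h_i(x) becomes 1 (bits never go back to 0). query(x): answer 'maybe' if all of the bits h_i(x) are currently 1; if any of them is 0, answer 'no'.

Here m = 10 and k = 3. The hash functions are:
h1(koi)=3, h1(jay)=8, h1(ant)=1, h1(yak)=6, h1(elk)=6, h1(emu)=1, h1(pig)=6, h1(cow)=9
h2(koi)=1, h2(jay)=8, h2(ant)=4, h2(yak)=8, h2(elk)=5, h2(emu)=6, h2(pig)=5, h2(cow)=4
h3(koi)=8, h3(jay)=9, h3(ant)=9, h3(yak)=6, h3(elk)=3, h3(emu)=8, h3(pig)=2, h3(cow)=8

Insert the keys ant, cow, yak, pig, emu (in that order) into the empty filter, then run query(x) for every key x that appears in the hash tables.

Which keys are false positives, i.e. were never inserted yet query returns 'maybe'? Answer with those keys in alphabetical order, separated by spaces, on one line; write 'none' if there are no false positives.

Start: bits=0000000000
After insert 'ant': sets bits 1 4 9 -> bits=0100100001
After insert 'cow': sets bits 4 8 9 -> bits=0100100011
After insert 'yak': sets bits 6 8 -> bits=0100101011
After insert 'pig': sets bits 2 5 6 -> bits=0110111011
After insert 'emu': sets bits 1 6 8 -> bits=0110111011
Not inserted: elk jay koi — query each against bits=0110111011:
query elk: checks bit3=0, bit5=1, bit6=1 (has a 0) -> no => not a false positive
query jay: checks bit8=1, bit9=1 (all 1) -> maybe => FALSE POSITIVE
query koi: checks bit1=1, bit3=0, bit8=1 (has a 0) -> no => not a false positive
False positives (alphabetical): jay

Answer: jay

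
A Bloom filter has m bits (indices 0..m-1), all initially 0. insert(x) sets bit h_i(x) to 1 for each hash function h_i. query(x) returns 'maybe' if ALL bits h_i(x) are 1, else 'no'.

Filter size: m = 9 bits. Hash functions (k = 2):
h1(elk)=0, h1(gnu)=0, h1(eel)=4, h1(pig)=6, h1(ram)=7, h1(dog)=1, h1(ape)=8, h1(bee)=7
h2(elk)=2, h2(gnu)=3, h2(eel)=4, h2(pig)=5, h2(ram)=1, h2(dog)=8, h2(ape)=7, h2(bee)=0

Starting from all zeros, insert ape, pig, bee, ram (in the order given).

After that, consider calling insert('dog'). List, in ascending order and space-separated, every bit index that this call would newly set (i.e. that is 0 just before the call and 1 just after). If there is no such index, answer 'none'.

Start: bits=000000000
After insert 'ape': sets bits 7 8 -> bits=000000011
After insert 'pig': sets bits 5 6 -> bits=000001111
After insert 'bee': sets bits 0 7 -> bits=100001111
After insert 'ram': sets bits 1 7 -> bits=110001111
insert 'dog' would touch bits 1 8; currently bit1=1, bit8=1
Bits that are 0 among those (would change 0->1): none

Answer: none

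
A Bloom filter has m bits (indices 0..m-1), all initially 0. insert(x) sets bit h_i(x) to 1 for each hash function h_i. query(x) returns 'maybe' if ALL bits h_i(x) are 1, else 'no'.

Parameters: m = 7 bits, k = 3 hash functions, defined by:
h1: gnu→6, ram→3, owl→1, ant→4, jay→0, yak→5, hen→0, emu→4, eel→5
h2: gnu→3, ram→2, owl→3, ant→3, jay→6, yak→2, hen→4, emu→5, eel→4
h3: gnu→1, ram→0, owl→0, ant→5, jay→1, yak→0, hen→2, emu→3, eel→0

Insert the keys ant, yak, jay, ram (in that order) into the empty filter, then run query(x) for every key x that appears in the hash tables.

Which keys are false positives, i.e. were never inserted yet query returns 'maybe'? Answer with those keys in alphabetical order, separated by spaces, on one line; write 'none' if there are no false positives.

Answer: eel emu gnu hen owl

Derivation:
Start: bits=0000000
After insert 'ant': sets bits 3 4 5 -> bits=0001110
After insert 'yak': sets bits 0 2 5 -> bits=1011110
After insert 'jay': sets bits 0 1 6 -> bits=1111111
After insert 'ram': sets bits 0 2 3 -> bits=1111111
Not inserted: eel emu gnu hen owl — query each against bits=1111111:
query eel: checks bit0=1, bit4=1, bit5=1 (all 1) -> maybe => FALSE POSITIVE
query emu: checks bit3=1, bit4=1, bit5=1 (all 1) -> maybe => FALSE POSITIVE
query gnu: checks bit1=1, bit3=1, bit6=1 (all 1) -> maybe => FALSE POSITIVE
query hen: checks bit0=1, bit2=1, bit4=1 (all 1) -> maybe => FALSE POSITIVE
query owl: checks bit0=1, bit1=1, bit3=1 (all 1) -> maybe => FALSE POSITIVE
False positives (alphabetical): eel emu gnu hen owl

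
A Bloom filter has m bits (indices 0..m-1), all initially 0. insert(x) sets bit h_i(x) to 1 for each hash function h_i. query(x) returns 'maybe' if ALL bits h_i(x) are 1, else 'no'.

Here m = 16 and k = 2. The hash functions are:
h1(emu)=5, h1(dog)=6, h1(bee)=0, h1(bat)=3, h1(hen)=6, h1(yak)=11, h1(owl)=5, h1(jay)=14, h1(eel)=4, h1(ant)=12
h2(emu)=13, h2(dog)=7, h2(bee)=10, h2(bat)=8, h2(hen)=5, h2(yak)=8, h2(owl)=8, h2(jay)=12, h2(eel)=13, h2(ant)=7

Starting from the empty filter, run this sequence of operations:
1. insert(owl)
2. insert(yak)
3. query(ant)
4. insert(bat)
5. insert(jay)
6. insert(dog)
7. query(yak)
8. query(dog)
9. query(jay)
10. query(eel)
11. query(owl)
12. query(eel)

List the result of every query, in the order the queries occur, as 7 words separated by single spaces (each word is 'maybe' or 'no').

Start: bits=0000000000000000
Op 1: insert owl -> sets bits 5 8 -> bits=0000010010000000
Op 2: insert yak -> sets bits 8 11 -> bits=0000010010010000
Op 3: query ant -> checks bit7=0, bit12=0 (has a 0) -> no
Op 4: insert bat -> sets bits 3 8 -> bits=0001010010010000
Op 5: insert jay -> sets bits 12 14 -> bits=0001010010011010
Op 6: insert dog -> sets bits 6 7 -> bits=0001011110011010
Op 7: query yak -> checks bit8=1, bit11=1 (all 1) -> maybe
Op 8: query dog -> checks bit6=1, bit7=1 (all 1) -> maybe
Op 9: query jay -> checks bit12=1, bit14=1 (all 1) -> maybe
Op 10: query eel -> checks bit4=0, bit13=0 (has a 0) -> no
Op 11: query owl -> checks bit5=1, bit8=1 (all 1) -> maybe
Op 12: query eel -> checks bit4=0, bit13=0 (has a 0) -> no
Query results in order: no maybe maybe maybe no maybe no

Answer: no maybe maybe maybe no maybe no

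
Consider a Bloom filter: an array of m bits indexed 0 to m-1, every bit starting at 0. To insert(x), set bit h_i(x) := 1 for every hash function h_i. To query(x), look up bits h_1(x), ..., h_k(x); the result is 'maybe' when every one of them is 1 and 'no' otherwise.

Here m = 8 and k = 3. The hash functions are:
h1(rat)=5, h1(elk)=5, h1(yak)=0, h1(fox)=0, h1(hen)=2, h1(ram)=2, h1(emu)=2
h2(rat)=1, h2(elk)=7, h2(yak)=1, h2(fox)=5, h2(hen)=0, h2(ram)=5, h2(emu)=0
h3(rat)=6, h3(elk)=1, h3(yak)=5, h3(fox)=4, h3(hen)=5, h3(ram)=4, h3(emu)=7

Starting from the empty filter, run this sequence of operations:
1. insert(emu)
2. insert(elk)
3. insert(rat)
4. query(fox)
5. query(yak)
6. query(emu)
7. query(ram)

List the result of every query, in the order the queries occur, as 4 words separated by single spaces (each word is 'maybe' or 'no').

Answer: no maybe maybe no

Derivation:
Start: bits=00000000
Op 1: insert emu -> sets bits 0 2 7 -> bits=10100001
Op 2: insert elk -> sets bits 1 5 7 -> bits=11100101
Op 3: insert rat -> sets bits 1 5 6 -> bits=11100111
Op 4: query fox -> checks bit0=1, bit4=0, bit5=1 (has a 0) -> no
Op 5: query yak -> checks bit0=1, bit1=1, bit5=1 (all 1) -> maybe
Op 6: query emu -> checks bit0=1, bit2=1, bit7=1 (all 1) -> maybe
Op 7: query ram -> checks bit2=1, bit4=0, bit5=1 (has a 0) -> no
Query results in order: no maybe maybe no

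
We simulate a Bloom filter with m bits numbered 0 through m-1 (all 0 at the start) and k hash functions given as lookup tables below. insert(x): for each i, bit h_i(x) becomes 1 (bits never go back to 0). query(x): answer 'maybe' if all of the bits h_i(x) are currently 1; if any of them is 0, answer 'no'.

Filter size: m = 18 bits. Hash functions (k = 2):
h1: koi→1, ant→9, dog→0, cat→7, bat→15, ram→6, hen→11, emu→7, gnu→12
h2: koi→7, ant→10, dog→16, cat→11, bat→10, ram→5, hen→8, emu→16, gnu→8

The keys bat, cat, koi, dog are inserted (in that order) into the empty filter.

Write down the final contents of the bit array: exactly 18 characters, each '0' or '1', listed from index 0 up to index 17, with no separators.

Start: bits=000000000000000000
After insert 'bat': sets bits 10 15 -> bits=000000000010000100
After insert 'cat': sets bits 7 11 -> bits=000000010011000100
After insert 'koi': sets bits 1 7 -> bits=010000010011000100
After insert 'dog': sets bits 0 16 -> bits=110000010011000110

Answer: 110000010011000110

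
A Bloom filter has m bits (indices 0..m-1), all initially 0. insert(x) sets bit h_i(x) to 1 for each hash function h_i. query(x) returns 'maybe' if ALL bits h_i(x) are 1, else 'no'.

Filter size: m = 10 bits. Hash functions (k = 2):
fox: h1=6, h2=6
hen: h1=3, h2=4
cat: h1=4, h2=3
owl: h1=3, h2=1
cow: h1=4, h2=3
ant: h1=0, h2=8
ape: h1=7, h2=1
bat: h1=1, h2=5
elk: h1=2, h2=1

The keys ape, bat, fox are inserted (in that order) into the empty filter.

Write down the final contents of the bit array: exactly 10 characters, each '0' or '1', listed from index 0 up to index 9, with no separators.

Start: bits=0000000000
After insert 'ape': sets bits 1 7 -> bits=0100000100
After insert 'bat': sets bits 1 5 -> bits=0100010100
After insert 'fox': sets bits 6 -> bits=0100011100

Answer: 0100011100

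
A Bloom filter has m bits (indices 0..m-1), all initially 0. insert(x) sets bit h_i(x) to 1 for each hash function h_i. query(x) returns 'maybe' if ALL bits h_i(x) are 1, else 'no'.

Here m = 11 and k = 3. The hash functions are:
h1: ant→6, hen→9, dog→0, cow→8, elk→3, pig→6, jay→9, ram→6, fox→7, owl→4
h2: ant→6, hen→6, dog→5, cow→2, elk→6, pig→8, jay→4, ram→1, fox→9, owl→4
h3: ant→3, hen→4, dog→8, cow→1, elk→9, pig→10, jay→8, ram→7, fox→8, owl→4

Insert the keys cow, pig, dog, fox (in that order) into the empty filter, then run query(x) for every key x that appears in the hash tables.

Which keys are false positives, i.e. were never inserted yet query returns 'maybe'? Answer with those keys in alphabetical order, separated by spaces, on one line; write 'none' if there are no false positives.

Answer: ram

Derivation:
Start: bits=00000000000
After insert 'cow': sets bits 1 2 8 -> bits=01100000100
After insert 'pig': sets bits 6 8 10 -> bits=01100010101
After insert 'dog': sets bits 0 5 8 -> bits=11100110101
After insert 'fox': sets bits 7 8 9 -> bits=11100111111
Not inserted: ant elk hen jay owl ram — query each against bits=11100111111:
query ant: checks bit3=0, bit6=1 (has a 0) -> no => not a false positive
query elk: checks bit3=0, bit6=1, bit9=1 (has a 0) -> no => not a false positive
query hen: checks bit4=0, bit6=1, bit9=1 (has a 0) -> no => not a false positive
query jay: checks bit4=0, bit8=1, bit9=1 (has a 0) -> no => not a false positive
query owl: checks bit4=0 (has a 0) -> no => not a false positive
query ram: checks bit1=1, bit6=1, bit7=1 (all 1) -> maybe => FALSE POSITIVE
False positives (alphabetical): ram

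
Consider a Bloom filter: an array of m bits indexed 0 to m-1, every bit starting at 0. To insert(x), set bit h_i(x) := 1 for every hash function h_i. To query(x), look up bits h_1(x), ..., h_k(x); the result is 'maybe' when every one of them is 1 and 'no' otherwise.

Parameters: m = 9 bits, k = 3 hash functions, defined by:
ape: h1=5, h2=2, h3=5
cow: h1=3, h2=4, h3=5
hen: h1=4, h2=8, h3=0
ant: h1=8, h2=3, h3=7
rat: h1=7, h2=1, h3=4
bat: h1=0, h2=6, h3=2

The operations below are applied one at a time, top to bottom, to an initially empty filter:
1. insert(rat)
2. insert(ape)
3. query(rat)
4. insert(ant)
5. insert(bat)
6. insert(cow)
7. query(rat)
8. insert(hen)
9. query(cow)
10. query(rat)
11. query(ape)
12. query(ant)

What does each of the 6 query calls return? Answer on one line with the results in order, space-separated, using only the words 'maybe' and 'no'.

Answer: maybe maybe maybe maybe maybe maybe

Derivation:
Start: bits=000000000
Op 1: insert rat -> sets bits 1 4 7 -> bits=010010010
Op 2: insert ape -> sets bits 2 5 -> bits=011011010
Op 3: query rat -> checks bit1=1, bit4=1, bit7=1 (all 1) -> maybe
Op 4: insert ant -> sets bits 3 7 8 -> bits=011111011
Op 5: insert bat -> sets bits 0 2 6 -> bits=111111111
Op 6: insert cow -> sets bits 3 4 5 -> bits=111111111
Op 7: query rat -> checks bit1=1, bit4=1, bit7=1 (all 1) -> maybe
Op 8: insert hen -> sets bits 0 4 8 -> bits=111111111
Op 9: query cow -> checks bit3=1, bit4=1, bit5=1 (all 1) -> maybe
Op 10: query rat -> checks bit1=1, bit4=1, bit7=1 (all 1) -> maybe
Op 11: query ape -> checks bit2=1, bit5=1 (all 1) -> maybe
Op 12: query ant -> checks bit3=1, bit7=1, bit8=1 (all 1) -> maybe
Query results in order: maybe maybe maybe maybe maybe maybe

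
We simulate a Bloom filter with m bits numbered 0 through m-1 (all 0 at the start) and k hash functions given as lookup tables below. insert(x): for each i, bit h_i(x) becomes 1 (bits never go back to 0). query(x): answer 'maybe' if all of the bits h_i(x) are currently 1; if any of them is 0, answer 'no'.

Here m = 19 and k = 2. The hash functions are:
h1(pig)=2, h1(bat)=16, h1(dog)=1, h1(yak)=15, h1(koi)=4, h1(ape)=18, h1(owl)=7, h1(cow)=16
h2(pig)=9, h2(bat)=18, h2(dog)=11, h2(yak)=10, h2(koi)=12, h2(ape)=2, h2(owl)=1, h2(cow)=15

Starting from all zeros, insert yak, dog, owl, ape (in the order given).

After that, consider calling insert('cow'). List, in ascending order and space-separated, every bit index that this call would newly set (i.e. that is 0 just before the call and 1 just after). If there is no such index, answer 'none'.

Start: bits=0000000000000000000
After insert 'yak': sets bits 10 15 -> bits=0000000000100001000
After insert 'dog': sets bits 1 11 -> bits=0100000000110001000
After insert 'owl': sets bits 1 7 -> bits=0100000100110001000
After insert 'ape': sets bits 2 18 -> bits=0110000100110001001
insert 'cow' would touch bits 15 16; currently bit15=1, bit16=0
Bits that are 0 among those (would change 0->1): 16

Answer: 16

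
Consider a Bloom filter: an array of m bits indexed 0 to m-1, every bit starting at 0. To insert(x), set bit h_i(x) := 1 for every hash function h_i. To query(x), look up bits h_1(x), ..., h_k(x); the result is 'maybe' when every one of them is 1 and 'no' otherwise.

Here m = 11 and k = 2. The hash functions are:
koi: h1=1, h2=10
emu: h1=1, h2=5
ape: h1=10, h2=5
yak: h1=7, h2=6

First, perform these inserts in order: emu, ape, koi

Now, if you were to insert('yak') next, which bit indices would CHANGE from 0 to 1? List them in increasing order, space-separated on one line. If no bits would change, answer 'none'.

Answer: 6 7

Derivation:
Start: bits=00000000000
After insert 'emu': sets bits 1 5 -> bits=01000100000
After insert 'ape': sets bits 5 10 -> bits=01000100001
After insert 'koi': sets bits 1 10 -> bits=01000100001
insert 'yak' would touch bits 6 7; currently bit6=0, bit7=0
Bits that are 0 among those (would change 0->1): 6 7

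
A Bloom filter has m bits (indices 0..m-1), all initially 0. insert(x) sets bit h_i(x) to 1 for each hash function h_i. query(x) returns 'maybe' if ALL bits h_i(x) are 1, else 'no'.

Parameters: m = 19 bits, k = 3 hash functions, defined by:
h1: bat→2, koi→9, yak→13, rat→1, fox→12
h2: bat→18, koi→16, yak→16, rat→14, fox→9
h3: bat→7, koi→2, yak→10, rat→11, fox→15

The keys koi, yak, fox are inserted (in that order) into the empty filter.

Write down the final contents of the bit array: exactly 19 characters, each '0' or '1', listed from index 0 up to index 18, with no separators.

Answer: 0010000001101101100

Derivation:
Start: bits=0000000000000000000
After insert 'koi': sets bits 2 9 16 -> bits=0010000001000000100
After insert 'yak': sets bits 10 13 16 -> bits=0010000001100100100
After insert 'fox': sets bits 9 12 15 -> bits=0010000001101101100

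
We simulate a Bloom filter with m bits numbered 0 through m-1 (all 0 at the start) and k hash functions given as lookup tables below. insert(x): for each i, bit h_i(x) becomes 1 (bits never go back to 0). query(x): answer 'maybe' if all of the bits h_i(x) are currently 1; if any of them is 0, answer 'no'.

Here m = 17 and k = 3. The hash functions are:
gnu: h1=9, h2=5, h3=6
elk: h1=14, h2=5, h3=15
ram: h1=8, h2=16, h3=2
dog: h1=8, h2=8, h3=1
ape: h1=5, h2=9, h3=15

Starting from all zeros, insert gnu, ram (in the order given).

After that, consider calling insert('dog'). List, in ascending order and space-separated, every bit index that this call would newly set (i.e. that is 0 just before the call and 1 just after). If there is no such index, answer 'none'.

Start: bits=00000000000000000
After insert 'gnu': sets bits 5 6 9 -> bits=00000110010000000
After insert 'ram': sets bits 2 8 16 -> bits=00100110110000001
insert 'dog' would touch bits 1 8; currently bit1=0, bit8=1
Bits that are 0 among those (would change 0->1): 1

Answer: 1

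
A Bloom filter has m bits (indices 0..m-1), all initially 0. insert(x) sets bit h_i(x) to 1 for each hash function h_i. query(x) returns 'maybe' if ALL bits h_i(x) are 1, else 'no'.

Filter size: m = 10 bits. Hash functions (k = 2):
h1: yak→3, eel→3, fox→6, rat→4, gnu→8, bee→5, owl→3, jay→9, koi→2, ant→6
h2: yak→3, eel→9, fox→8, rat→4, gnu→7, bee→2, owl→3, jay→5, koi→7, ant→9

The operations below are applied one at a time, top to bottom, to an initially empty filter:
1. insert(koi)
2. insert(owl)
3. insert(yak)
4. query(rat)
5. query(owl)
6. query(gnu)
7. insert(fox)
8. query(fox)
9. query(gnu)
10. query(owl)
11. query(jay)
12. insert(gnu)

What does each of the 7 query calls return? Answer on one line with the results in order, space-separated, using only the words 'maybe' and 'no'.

Answer: no maybe no maybe maybe maybe no

Derivation:
Start: bits=0000000000
Op 1: insert koi -> sets bits 2 7 -> bits=0010000100
Op 2: insert owl -> sets bits 3 -> bits=0011000100
Op 3: insert yak -> sets bits 3 -> bits=0011000100
Op 4: query rat -> checks bit4=0 (has a 0) -> no
Op 5: query owl -> checks bit3=1 (all 1) -> maybe
Op 6: query gnu -> checks bit7=1, bit8=0 (has a 0) -> no
Op 7: insert fox -> sets bits 6 8 -> bits=0011001110
Op 8: query fox -> checks bit6=1, bit8=1 (all 1) -> maybe
Op 9: query gnu -> checks bit7=1, bit8=1 (all 1) -> maybe
Op 10: query owl -> checks bit3=1 (all 1) -> maybe
Op 11: query jay -> checks bit5=0, bit9=0 (has a 0) -> no
Op 12: insert gnu -> sets bits 7 8 -> bits=0011001110
Query results in order: no maybe no maybe maybe maybe no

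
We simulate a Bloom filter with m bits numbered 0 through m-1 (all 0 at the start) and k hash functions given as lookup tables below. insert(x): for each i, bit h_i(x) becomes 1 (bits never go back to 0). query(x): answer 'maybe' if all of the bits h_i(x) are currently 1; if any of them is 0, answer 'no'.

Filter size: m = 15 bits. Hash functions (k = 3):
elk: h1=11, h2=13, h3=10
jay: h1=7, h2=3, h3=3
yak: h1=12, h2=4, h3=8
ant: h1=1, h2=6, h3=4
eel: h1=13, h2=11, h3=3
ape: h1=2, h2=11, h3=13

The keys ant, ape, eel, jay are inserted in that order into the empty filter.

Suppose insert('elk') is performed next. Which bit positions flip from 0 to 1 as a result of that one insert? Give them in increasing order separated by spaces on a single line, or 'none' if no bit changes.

Start: bits=000000000000000
After insert 'ant': sets bits 1 4 6 -> bits=010010100000000
After insert 'ape': sets bits 2 11 13 -> bits=011010100001010
After insert 'eel': sets bits 3 11 13 -> bits=011110100001010
After insert 'jay': sets bits 3 7 -> bits=011110110001010
insert 'elk' would touch bits 10 11 13; currently bit10=0, bit11=1, bit13=1
Bits that are 0 among those (would change 0->1): 10

Answer: 10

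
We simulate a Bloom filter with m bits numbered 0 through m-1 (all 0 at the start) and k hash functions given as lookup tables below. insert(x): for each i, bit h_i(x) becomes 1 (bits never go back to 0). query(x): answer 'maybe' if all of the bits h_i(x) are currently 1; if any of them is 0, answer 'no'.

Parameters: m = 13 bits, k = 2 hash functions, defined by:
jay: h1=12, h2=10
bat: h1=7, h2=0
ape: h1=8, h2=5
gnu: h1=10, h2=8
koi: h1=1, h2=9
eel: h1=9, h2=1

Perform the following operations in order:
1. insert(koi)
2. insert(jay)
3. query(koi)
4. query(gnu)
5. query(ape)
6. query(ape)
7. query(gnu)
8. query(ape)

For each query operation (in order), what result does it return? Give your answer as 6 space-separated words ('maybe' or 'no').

Start: bits=0000000000000
Op 1: insert koi -> sets bits 1 9 -> bits=0100000001000
Op 2: insert jay -> sets bits 10 12 -> bits=0100000001101
Op 3: query koi -> checks bit1=1, bit9=1 (all 1) -> maybe
Op 4: query gnu -> checks bit8=0, bit10=1 (has a 0) -> no
Op 5: query ape -> checks bit5=0, bit8=0 (has a 0) -> no
Op 6: query ape -> checks bit5=0, bit8=0 (has a 0) -> no
Op 7: query gnu -> checks bit8=0, bit10=1 (has a 0) -> no
Op 8: query ape -> checks bit5=0, bit8=0 (has a 0) -> no
Query results in order: maybe no no no no no

Answer: maybe no no no no no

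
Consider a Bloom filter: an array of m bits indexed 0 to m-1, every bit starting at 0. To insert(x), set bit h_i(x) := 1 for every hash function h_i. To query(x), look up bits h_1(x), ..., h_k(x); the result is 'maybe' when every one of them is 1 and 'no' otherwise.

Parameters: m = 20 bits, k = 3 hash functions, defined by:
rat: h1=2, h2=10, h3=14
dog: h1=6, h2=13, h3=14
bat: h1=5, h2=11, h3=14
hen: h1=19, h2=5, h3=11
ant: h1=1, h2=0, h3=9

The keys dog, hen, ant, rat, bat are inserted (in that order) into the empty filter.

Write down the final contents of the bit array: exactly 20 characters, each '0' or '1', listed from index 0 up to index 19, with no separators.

Start: bits=00000000000000000000
After insert 'dog': sets bits 6 13 14 -> bits=00000010000001100000
After insert 'hen': sets bits 5 11 19 -> bits=00000110000101100001
After insert 'ant': sets bits 0 1 9 -> bits=11000110010101100001
After insert 'rat': sets bits 2 10 14 -> bits=11100110011101100001
After insert 'bat': sets bits 5 11 14 -> bits=11100110011101100001

Answer: 11100110011101100001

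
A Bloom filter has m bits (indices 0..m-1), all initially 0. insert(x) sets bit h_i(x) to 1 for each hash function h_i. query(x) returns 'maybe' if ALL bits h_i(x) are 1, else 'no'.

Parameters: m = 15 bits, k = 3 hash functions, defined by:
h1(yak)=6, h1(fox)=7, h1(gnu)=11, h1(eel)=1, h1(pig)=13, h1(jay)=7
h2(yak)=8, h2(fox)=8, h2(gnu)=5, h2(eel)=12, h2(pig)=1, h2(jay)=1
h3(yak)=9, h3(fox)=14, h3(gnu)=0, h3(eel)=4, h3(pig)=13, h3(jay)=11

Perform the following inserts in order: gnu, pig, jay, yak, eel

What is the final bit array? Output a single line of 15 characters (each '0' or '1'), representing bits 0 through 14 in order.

Answer: 110011111101110

Derivation:
Start: bits=000000000000000
After insert 'gnu': sets bits 0 5 11 -> bits=100001000001000
After insert 'pig': sets bits 1 13 -> bits=110001000001010
After insert 'jay': sets bits 1 7 11 -> bits=110001010001010
After insert 'yak': sets bits 6 8 9 -> bits=110001111101010
After insert 'eel': sets bits 1 4 12 -> bits=110011111101110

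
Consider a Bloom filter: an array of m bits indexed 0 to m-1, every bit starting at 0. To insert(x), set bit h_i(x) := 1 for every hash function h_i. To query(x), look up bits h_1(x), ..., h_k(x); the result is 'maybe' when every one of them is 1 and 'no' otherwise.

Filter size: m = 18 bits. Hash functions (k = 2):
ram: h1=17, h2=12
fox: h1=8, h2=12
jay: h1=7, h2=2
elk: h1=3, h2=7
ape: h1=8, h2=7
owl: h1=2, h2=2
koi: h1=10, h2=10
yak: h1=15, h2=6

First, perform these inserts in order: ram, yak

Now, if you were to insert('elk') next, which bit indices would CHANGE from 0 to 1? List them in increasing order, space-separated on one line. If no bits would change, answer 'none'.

Start: bits=000000000000000000
After insert 'ram': sets bits 12 17 -> bits=000000000000100001
After insert 'yak': sets bits 6 15 -> bits=000000100000100101
insert 'elk' would touch bits 3 7; currently bit3=0, bit7=0
Bits that are 0 among those (would change 0->1): 3 7

Answer: 3 7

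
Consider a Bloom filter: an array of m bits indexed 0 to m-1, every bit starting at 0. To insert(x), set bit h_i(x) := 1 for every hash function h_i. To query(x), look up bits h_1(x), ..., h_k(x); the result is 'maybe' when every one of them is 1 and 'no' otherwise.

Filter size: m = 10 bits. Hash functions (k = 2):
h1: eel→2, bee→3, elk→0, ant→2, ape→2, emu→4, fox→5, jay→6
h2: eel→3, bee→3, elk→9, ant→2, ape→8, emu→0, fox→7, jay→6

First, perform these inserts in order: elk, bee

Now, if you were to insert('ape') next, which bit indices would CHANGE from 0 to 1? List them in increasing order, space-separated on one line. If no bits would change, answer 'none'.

Start: bits=0000000000
After insert 'elk': sets bits 0 9 -> bits=1000000001
After insert 'bee': sets bits 3 -> bits=1001000001
insert 'ape' would touch bits 2 8; currently bit2=0, bit8=0
Bits that are 0 among those (would change 0->1): 2 8

Answer: 2 8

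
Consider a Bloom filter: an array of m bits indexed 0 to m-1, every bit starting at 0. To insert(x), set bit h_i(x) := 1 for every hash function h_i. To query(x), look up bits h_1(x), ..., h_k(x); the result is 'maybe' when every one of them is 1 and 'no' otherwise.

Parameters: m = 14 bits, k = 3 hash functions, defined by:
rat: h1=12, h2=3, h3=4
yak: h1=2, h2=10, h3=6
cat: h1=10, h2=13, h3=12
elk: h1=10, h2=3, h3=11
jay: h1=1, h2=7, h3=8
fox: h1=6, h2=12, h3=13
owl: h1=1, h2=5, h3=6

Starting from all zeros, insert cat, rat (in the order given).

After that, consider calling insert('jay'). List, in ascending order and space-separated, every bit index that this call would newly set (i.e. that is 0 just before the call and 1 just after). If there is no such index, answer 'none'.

Start: bits=00000000000000
After insert 'cat': sets bits 10 12 13 -> bits=00000000001011
After insert 'rat': sets bits 3 4 12 -> bits=00011000001011
insert 'jay' would touch bits 1 7 8; currently bit1=0, bit7=0, bit8=0
Bits that are 0 among those (would change 0->1): 1 7 8

Answer: 1 7 8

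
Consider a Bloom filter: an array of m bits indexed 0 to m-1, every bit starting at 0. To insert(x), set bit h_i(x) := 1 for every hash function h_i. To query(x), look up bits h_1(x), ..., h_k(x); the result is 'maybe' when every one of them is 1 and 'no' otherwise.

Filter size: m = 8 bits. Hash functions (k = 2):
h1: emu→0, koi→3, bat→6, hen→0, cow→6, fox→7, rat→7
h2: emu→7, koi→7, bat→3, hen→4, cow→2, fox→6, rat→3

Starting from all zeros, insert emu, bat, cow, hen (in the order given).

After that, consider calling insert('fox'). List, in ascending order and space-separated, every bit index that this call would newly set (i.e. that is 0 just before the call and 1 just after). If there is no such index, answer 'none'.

Answer: none

Derivation:
Start: bits=00000000
After insert 'emu': sets bits 0 7 -> bits=10000001
After insert 'bat': sets bits 3 6 -> bits=10010011
After insert 'cow': sets bits 2 6 -> bits=10110011
After insert 'hen': sets bits 0 4 -> bits=10111011
insert 'fox' would touch bits 6 7; currently bit6=1, bit7=1
Bits that are 0 among those (would change 0->1): none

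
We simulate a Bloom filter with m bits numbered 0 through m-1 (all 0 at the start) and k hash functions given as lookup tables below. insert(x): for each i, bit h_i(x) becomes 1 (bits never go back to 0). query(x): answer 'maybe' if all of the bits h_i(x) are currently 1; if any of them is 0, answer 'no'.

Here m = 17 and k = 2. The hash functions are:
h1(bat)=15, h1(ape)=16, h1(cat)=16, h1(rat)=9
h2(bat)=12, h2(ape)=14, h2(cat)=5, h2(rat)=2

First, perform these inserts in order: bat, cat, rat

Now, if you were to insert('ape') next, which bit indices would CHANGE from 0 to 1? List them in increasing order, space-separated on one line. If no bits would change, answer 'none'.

Answer: 14

Derivation:
Start: bits=00000000000000000
After insert 'bat': sets bits 12 15 -> bits=00000000000010010
After insert 'cat': sets bits 5 16 -> bits=00000100000010011
After insert 'rat': sets bits 2 9 -> bits=00100100010010011
insert 'ape' would touch bits 14 16; currently bit14=0, bit16=1
Bits that are 0 among those (would change 0->1): 14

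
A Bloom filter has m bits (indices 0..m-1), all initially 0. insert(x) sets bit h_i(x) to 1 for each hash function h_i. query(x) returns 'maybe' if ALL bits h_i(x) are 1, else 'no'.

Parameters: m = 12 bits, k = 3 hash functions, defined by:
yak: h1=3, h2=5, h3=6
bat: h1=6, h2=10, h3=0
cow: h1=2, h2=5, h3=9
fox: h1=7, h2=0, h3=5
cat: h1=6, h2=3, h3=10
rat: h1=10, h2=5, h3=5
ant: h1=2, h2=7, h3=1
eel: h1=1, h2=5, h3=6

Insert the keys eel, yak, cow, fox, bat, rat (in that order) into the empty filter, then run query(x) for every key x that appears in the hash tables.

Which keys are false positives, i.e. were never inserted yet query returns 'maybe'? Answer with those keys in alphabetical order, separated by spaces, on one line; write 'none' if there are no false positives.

Answer: ant cat

Derivation:
Start: bits=000000000000
After insert 'eel': sets bits 1 5 6 -> bits=010001100000
After insert 'yak': sets bits 3 5 6 -> bits=010101100000
After insert 'cow': sets bits 2 5 9 -> bits=011101100100
After insert 'fox': sets bits 0 5 7 -> bits=111101110100
After insert 'bat': sets bits 0 6 10 -> bits=111101110110
After insert 'rat': sets bits 5 10 -> bits=111101110110
Not inserted: ant cat — query each against bits=111101110110:
query ant: checks bit1=1, bit2=1, bit7=1 (all 1) -> maybe => FALSE POSITIVE
query cat: checks bit3=1, bit6=1, bit10=1 (all 1) -> maybe => FALSE POSITIVE
False positives (alphabetical): ant cat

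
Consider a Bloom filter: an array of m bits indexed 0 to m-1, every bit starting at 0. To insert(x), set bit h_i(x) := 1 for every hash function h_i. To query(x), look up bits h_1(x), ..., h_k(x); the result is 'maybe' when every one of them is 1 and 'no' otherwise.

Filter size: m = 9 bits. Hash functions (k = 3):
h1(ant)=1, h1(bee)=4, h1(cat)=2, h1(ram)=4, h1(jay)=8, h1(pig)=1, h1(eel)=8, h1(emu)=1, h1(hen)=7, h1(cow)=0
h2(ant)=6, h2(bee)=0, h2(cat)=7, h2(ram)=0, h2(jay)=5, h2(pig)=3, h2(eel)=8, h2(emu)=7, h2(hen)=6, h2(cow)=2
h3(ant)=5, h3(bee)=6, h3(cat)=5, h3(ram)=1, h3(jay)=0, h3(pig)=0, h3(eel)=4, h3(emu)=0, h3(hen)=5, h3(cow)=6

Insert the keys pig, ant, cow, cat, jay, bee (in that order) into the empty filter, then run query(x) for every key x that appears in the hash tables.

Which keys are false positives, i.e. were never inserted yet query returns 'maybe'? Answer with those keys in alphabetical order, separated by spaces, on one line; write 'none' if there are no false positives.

Answer: eel emu hen ram

Derivation:
Start: bits=000000000
After insert 'pig': sets bits 0 1 3 -> bits=110100000
After insert 'ant': sets bits 1 5 6 -> bits=110101100
After insert 'cow': sets bits 0 2 6 -> bits=111101100
After insert 'cat': sets bits 2 5 7 -> bits=111101110
After insert 'jay': sets bits 0 5 8 -> bits=111101111
After insert 'bee': sets bits 0 4 6 -> bits=111111111
Not inserted: eel emu hen ram — query each against bits=111111111:
query eel: checks bit4=1, bit8=1 (all 1) -> maybe => FALSE POSITIVE
query emu: checks bit0=1, bit1=1, bit7=1 (all 1) -> maybe => FALSE POSITIVE
query hen: checks bit5=1, bit6=1, bit7=1 (all 1) -> maybe => FALSE POSITIVE
query ram: checks bit0=1, bit1=1, bit4=1 (all 1) -> maybe => FALSE POSITIVE
False positives (alphabetical): eel emu hen ram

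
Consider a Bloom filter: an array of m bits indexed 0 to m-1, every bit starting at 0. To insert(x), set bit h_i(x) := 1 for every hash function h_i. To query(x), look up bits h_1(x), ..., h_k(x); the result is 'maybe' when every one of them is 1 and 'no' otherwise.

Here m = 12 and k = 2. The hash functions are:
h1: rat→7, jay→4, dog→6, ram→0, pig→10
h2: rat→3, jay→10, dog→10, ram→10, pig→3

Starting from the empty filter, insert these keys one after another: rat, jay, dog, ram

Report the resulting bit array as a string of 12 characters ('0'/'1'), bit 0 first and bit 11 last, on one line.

Start: bits=000000000000
After insert 'rat': sets bits 3 7 -> bits=000100010000
After insert 'jay': sets bits 4 10 -> bits=000110010010
After insert 'dog': sets bits 6 10 -> bits=000110110010
After insert 'ram': sets bits 0 10 -> bits=100110110010

Answer: 100110110010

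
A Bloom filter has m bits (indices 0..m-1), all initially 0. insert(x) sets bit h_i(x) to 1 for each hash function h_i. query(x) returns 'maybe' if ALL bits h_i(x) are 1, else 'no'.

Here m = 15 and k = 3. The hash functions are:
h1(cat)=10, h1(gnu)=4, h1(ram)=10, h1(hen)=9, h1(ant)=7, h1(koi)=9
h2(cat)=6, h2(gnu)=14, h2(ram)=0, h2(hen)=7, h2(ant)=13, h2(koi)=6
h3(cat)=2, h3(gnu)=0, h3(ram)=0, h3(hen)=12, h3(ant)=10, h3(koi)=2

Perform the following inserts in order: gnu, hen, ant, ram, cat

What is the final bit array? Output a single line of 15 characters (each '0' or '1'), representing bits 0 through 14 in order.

Answer: 101010110110111

Derivation:
Start: bits=000000000000000
After insert 'gnu': sets bits 0 4 14 -> bits=100010000000001
After insert 'hen': sets bits 7 9 12 -> bits=100010010100101
After insert 'ant': sets bits 7 10 13 -> bits=100010010110111
After insert 'ram': sets bits 0 10 -> bits=100010010110111
After insert 'cat': sets bits 2 6 10 -> bits=101010110110111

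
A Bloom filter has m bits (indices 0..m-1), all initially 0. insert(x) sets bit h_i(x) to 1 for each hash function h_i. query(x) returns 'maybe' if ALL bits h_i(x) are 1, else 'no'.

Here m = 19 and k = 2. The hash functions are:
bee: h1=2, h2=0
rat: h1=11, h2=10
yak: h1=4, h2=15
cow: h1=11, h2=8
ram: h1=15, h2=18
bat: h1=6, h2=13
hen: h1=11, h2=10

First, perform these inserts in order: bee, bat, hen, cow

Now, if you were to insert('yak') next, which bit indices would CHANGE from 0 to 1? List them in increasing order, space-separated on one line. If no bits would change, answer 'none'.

Answer: 4 15

Derivation:
Start: bits=0000000000000000000
After insert 'bee': sets bits 0 2 -> bits=1010000000000000000
After insert 'bat': sets bits 6 13 -> bits=1010001000000100000
After insert 'hen': sets bits 10 11 -> bits=1010001000110100000
After insert 'cow': sets bits 8 11 -> bits=1010001010110100000
insert 'yak' would touch bits 4 15; currently bit4=0, bit15=0
Bits that are 0 among those (would change 0->1): 4 15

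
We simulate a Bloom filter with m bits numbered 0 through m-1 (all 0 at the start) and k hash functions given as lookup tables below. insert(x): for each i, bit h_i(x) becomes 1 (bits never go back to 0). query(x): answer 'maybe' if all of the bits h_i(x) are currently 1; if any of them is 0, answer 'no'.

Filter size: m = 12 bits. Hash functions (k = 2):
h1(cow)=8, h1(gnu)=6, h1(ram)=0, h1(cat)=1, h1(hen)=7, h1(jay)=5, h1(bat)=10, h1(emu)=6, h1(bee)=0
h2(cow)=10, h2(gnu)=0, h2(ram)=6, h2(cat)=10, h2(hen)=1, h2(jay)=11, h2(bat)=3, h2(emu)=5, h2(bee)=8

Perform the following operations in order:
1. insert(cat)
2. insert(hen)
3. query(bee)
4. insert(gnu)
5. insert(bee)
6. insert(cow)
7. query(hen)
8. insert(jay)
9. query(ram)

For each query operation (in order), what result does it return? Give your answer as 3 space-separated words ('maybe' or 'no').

Start: bits=000000000000
Op 1: insert cat -> sets bits 1 10 -> bits=010000000010
Op 2: insert hen -> sets bits 1 7 -> bits=010000010010
Op 3: query bee -> checks bit0=0, bit8=0 (has a 0) -> no
Op 4: insert gnu -> sets bits 0 6 -> bits=110000110010
Op 5: insert bee -> sets bits 0 8 -> bits=110000111010
Op 6: insert cow -> sets bits 8 10 -> bits=110000111010
Op 7: query hen -> checks bit1=1, bit7=1 (all 1) -> maybe
Op 8: insert jay -> sets bits 5 11 -> bits=110001111011
Op 9: query ram -> checks bit0=1, bit6=1 (all 1) -> maybe
Query results in order: no maybe maybe

Answer: no maybe maybe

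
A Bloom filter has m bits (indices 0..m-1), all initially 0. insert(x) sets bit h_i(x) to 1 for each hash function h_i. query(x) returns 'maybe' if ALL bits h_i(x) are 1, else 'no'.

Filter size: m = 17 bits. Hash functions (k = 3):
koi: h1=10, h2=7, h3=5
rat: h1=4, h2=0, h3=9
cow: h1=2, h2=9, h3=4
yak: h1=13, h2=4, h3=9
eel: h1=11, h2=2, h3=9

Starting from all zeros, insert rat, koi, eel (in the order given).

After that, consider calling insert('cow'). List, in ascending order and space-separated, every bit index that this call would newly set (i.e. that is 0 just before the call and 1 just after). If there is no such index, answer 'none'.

Answer: none

Derivation:
Start: bits=00000000000000000
After insert 'rat': sets bits 0 4 9 -> bits=10001000010000000
After insert 'koi': sets bits 5 7 10 -> bits=10001101011000000
After insert 'eel': sets bits 2 9 11 -> bits=10101101011100000
insert 'cow' would touch bits 2 4 9; currently bit2=1, bit4=1, bit9=1
Bits that are 0 among those (would change 0->1): none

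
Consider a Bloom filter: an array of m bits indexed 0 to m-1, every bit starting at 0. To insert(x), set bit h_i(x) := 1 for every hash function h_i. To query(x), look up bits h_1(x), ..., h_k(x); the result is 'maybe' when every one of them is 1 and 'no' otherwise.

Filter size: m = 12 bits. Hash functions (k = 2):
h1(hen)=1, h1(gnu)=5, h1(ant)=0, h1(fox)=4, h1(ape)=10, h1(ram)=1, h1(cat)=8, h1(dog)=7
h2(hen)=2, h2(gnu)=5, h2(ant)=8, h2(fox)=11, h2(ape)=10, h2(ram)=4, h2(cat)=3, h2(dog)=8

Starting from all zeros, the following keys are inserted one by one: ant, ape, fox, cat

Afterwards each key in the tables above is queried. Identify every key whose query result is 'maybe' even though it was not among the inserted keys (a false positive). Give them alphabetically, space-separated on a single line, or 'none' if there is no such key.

Answer: none

Derivation:
Start: bits=000000000000
After insert 'ant': sets bits 0 8 -> bits=100000001000
After insert 'ape': sets bits 10 -> bits=100000001010
After insert 'fox': sets bits 4 11 -> bits=100010001011
After insert 'cat': sets bits 3 8 -> bits=100110001011
Not inserted: dog gnu hen ram — query each against bits=100110001011:
query dog: checks bit7=0, bit8=1 (has a 0) -> no => not a false positive
query gnu: checks bit5=0 (has a 0) -> no => not a false positive
query hen: checks bit1=0, bit2=0 (has a 0) -> no => not a false positive
query ram: checks bit1=0, bit4=1 (has a 0) -> no => not a false positive
False positives (alphabetical): none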